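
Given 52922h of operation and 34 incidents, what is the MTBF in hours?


Formula: MTBF = Total operating time / Number of failures
MTBF = 52922 / 34
MTBF = 1556.53 hours

1556.53 hours


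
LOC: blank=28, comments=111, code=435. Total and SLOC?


Total LOC = blank + comment + code
Total LOC = 28 + 111 + 435 = 574
SLOC (source only) = code = 435

Total LOC: 574, SLOC: 435


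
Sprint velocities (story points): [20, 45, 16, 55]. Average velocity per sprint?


Formula: Avg velocity = Total points / Number of sprints
Points: [20, 45, 16, 55]
Sum = 20 + 45 + 16 + 55 = 136
Avg velocity = 136 / 4 = 34.0 points/sprint

34.0 points/sprint


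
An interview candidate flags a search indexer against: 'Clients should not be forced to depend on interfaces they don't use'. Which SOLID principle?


This describes the Interface Segregation Principle (ISP)

Interface Segregation Principle (ISP)


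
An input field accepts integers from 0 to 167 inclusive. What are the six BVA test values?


Range: [0, 167]
Boundaries: just below min, min, min+1, max-1, max, just above max
Values: [-1, 0, 1, 166, 167, 168]

[-1, 0, 1, 166, 167, 168]


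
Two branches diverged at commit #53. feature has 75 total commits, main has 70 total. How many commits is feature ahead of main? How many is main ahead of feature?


Common ancestor: commit #53
feature commits after divergence: 75 - 53 = 22
main commits after divergence: 70 - 53 = 17
feature is 22 commits ahead of main
main is 17 commits ahead of feature

feature ahead: 22, main ahead: 17


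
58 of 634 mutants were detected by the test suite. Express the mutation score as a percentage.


Mutation score = killed / total * 100
Mutation score = 58 / 634 * 100
Mutation score = 9.15%

9.15%


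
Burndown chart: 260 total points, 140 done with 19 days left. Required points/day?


Formula: Required rate = Remaining points / Days left
Remaining = 260 - 140 = 120 points
Required rate = 120 / 19 = 6.32 points/day

6.32 points/day


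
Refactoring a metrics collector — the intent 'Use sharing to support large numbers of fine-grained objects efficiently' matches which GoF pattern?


This matches the Flyweight pattern

Flyweight


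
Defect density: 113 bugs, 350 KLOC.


Defect density = defects / KLOC
Defect density = 113 / 350
Defect density = 0.323 defects/KLOC

0.323 defects/KLOC


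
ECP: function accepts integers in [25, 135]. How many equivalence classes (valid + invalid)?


Valid range: [25, 135]
Class 1: x < 25 — invalid
Class 2: 25 ≤ x ≤ 135 — valid
Class 3: x > 135 — invalid
Total equivalence classes: 3

3 equivalence classes


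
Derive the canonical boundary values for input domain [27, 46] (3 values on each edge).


Range: [27, 46]
Boundaries: just below min, min, min+1, max-1, max, just above max
Values: [26, 27, 28, 45, 46, 47]

[26, 27, 28, 45, 46, 47]


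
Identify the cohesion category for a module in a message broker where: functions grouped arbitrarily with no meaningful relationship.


Reasoning: Worst: random grouping
Type: Coincidental cohesion

Coincidental cohesion


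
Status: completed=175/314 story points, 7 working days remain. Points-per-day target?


Formula: Required rate = Remaining points / Days left
Remaining = 314 - 175 = 139 points
Required rate = 139 / 7 = 19.86 points/day

19.86 points/day


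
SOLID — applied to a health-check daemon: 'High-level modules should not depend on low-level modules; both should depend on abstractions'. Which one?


This describes the Dependency Inversion Principle (DIP)

Dependency Inversion Principle (DIP)


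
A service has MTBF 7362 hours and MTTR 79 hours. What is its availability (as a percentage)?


Availability = MTBF / (MTBF + MTTR)
Availability = 7362 / (7362 + 79)
Availability = 7362 / 7441
Availability = 98.9383%

98.9383%


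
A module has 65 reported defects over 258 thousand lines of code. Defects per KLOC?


Defect density = defects / KLOC
Defect density = 65 / 258
Defect density = 0.252 defects/KLOC

0.252 defects/KLOC


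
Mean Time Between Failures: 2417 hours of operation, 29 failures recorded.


Formula: MTBF = Total operating time / Number of failures
MTBF = 2417 / 29
MTBF = 83.34 hours

83.34 hours


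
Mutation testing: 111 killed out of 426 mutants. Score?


Mutation score = killed / total * 100
Mutation score = 111 / 426 * 100
Mutation score = 26.06%

26.06%


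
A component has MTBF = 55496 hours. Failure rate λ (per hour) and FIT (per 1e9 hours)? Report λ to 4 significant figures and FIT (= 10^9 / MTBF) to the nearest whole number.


Formula: λ = 1 / MTBF; FIT = λ × 1e9 = 1e9 / MTBF
λ = 1 / 55496 ≈ 1.802e-05 failures/hour
FIT = 1e9 / 55496 ≈ 18019 failures per 1e9 hours (nearest whole number)

λ = 1.802e-05 /h, FIT = 18019


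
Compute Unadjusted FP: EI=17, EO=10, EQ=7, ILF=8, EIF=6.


UFP = EI*4 + EO*5 + EQ*4 + ILF*10 + EIF*7
UFP = 17*4 + 10*5 + 7*4 + 8*10 + 6*7
UFP = 68 + 50 + 28 + 80 + 42
UFP = 268

268


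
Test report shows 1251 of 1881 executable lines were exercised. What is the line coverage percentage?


Coverage = covered / total * 100
Coverage = 1251 / 1881 * 100
Coverage = 66.51%

66.51%


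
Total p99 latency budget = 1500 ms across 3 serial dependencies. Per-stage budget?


Formula: per_stage = total_budget / stages
per_stage = 1500 / 3
per_stage = 500.0 ms

500.0 ms


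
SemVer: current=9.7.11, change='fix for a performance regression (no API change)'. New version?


Current: 9.7.11
Change category: 'fix for a performance regression (no API change)' → patch bump
SemVer rule: patch bump → increment PATCH (MAJOR and MINOR unchanged)
New: 9.7.12

9.7.12


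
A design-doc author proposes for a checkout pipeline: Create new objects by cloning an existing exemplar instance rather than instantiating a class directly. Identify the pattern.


This matches the Prototype pattern

Prototype


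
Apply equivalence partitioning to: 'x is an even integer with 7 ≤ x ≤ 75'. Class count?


Constraint: even integers in [7, 75]
Class 1: x < 7 — out-of-range invalid
Class 2: x in [7,75] but odd — wrong type invalid
Class 3: x in [7,75] and even — valid
Class 4: x > 75 — out-of-range invalid
Total equivalence classes: 4

4 equivalence classes


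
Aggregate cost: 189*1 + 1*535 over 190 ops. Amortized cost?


Formula: Amortized cost = Total cost / Operations
Total cost = (189 * 1) + (1 * 535)
Total cost = 189 + 535 = 724
Amortized = 724 / 190 = 3.8105

3.8105


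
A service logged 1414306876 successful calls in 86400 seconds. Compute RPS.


Formula: throughput = requests / seconds
throughput = 1414306876 / 86400
throughput = 16369.29 requests/second

16369.29 requests/second


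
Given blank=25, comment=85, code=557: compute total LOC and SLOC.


Total LOC = blank + comment + code
Total LOC = 25 + 85 + 557 = 667
SLOC (source only) = code = 557

Total LOC: 667, SLOC: 557


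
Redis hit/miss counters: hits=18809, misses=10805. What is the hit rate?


Formula: hit rate = hits / (hits + misses) * 100
hit rate = 18809 / (18809 + 10805) * 100
hit rate = 18809 / 29614 * 100
hit rate = 63.51%

63.51%


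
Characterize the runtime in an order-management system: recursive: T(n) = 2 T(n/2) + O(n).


Reasoning: master theorem case 2 (merge-sort recurrence)
Complexity: O(n log n)

O(n log n)


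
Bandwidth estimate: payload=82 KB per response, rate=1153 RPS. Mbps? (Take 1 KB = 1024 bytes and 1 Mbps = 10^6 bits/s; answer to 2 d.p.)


Formula: Mbps = payload_bytes * RPS * 8 / 1e6
Payload per request = 82 KB = 82 * 1024 = 83968 bytes
Total bytes/sec = 83968 * 1153 = 96815104
Total bits/sec = 96815104 * 8 = 774520832
Mbps = 774520832 / 1e6 = 774.52

774.52 Mbps


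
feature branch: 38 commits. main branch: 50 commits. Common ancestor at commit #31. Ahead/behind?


Common ancestor: commit #31
feature commits after divergence: 38 - 31 = 7
main commits after divergence: 50 - 31 = 19
feature is 7 commits ahead of main
main is 19 commits ahead of feature

feature ahead: 7, main ahead: 19


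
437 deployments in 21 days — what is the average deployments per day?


Formula: deployments per day = releases / days
= 437 / 21
= 20.81 deploys/day
(equivalently, 145.67 deploys/week)

20.81 deploys/day


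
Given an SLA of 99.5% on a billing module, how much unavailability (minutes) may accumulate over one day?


Formula: allowed downtime = period * (100 - SLA) / 100
Period (day) = 1440 minutes
Unavailability fraction = (100 - 99.5) / 100
Allowed downtime = 1440 * (100 - 99.5) / 100
Allowed downtime = 7.2 minutes

7.2 minutes


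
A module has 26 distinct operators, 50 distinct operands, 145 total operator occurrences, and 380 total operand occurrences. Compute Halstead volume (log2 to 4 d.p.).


Formula: V = N * log2(η), where N = N1 + N2 and η = η1 + η2
η = 26 + 50 = 76
N = 145 + 380 = 525
log2(76) ≈ 6.2479
V = 525 * 6.2479 = 3280.15

3280.15


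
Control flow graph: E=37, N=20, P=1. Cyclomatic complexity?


Formula: V(G) = E - N + 2P
V(G) = 37 - 20 + 2*1
V(G) = 17 + 2
V(G) = 19

19


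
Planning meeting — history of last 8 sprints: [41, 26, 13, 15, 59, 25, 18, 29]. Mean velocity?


Formula: Avg velocity = Total points / Number of sprints
Points: [41, 26, 13, 15, 59, 25, 18, 29]
Sum = 41 + 26 + 13 + 15 + 59 + 25 + 18 + 29 = 226
Avg velocity = 226 / 8 = 28.25 points/sprint

28.25 points/sprint


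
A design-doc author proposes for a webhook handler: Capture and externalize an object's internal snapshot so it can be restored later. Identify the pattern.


This matches the Memento pattern

Memento


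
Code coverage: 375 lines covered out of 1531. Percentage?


Coverage = covered / total * 100
Coverage = 375 / 1531 * 100
Coverage = 24.49%

24.49%


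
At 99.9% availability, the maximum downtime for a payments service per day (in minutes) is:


Formula: allowed downtime = period * (100 - SLA) / 100
Period (day) = 1440 minutes
Unavailability fraction = (100 - 99.9) / 100
Allowed downtime = 1440 * (100 - 99.9) / 100
Allowed downtime = 1.44 minutes

1.44 minutes


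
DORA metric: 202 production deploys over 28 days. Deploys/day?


Formula: deployments per day = releases / days
= 202 / 28
= 7.214 deploys/day
(equivalently, 50.5 deploys/week)

7.214 deploys/day


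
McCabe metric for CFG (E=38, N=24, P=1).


Formula: V(G) = E - N + 2P
V(G) = 38 - 24 + 2*1
V(G) = 14 + 2
V(G) = 16

16


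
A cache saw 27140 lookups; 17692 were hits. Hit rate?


Formula: hit rate = hits / (hits + misses) * 100
hit rate = 17692 / (17692 + 9448) * 100
hit rate = 17692 / 27140 * 100
hit rate = 65.19%

65.19%


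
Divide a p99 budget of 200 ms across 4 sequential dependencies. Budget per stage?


Formula: per_stage = total_budget / stages
per_stage = 200 / 4
per_stage = 50.0 ms

50.0 ms


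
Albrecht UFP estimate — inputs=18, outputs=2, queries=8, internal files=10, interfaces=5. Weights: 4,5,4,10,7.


UFP = EI*4 + EO*5 + EQ*4 + ILF*10 + EIF*7
UFP = 18*4 + 2*5 + 8*4 + 10*10 + 5*7
UFP = 72 + 10 + 32 + 100 + 35
UFP = 249

249


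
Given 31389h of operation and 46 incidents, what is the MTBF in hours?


Formula: MTBF = Total operating time / Number of failures
MTBF = 31389 / 46
MTBF = 682.37 hours

682.37 hours


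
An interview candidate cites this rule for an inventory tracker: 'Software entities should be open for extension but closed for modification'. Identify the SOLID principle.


This describes the Open/Closed Principle (OCP)

Open/Closed Principle (OCP)


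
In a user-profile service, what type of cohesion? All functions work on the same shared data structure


Reasoning: Functions share data
Type: Communicational cohesion

Communicational cohesion


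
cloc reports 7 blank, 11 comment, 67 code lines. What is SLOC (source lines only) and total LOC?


Total LOC = blank + comment + code
Total LOC = 7 + 11 + 67 = 85
SLOC (source only) = code = 67

Total LOC: 85, SLOC: 67


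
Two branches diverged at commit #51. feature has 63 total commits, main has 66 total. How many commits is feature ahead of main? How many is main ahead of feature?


Common ancestor: commit #51
feature commits after divergence: 63 - 51 = 12
main commits after divergence: 66 - 51 = 15
feature is 12 commits ahead of main
main is 15 commits ahead of feature

feature ahead: 12, main ahead: 15


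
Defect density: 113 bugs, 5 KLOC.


Defect density = defects / KLOC
Defect density = 113 / 5
Defect density = 22.6 defects/KLOC

22.6 defects/KLOC


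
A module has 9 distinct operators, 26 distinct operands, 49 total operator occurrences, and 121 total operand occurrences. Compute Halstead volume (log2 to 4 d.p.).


Formula: V = N * log2(η), where N = N1 + N2 and η = η1 + η2
η = 9 + 26 = 35
N = 49 + 121 = 170
log2(35) ≈ 5.1293
V = 170 * 5.1293 = 871.98

871.98


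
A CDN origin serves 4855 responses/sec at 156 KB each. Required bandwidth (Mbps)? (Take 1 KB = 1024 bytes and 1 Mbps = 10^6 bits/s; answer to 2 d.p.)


Formula: Mbps = payload_bytes * RPS * 8 / 1e6
Payload per request = 156 KB = 156 * 1024 = 159744 bytes
Total bytes/sec = 159744 * 4855 = 775557120
Total bits/sec = 775557120 * 8 = 6204456960
Mbps = 6204456960 / 1e6 = 6204.46

6204.46 Mbps


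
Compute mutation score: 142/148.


Mutation score = killed / total * 100
Mutation score = 142 / 148 * 100
Mutation score = 95.95%

95.95%


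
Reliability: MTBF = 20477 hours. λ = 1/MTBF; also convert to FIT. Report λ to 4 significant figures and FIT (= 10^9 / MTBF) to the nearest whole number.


Formula: λ = 1 / MTBF; FIT = λ × 1e9 = 1e9 / MTBF
λ = 1 / 20477 ≈ 4.884e-05 failures/hour
FIT = 1e9 / 20477 ≈ 48835 failures per 1e9 hours (nearest whole number)

λ = 4.884e-05 /h, FIT = 48835


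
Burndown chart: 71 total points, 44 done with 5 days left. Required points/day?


Formula: Required rate = Remaining points / Days left
Remaining = 71 - 44 = 27 points
Required rate = 27 / 5 = 5.4 points/day

5.4 points/day


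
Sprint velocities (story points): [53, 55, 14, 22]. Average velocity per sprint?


Formula: Avg velocity = Total points / Number of sprints
Points: [53, 55, 14, 22]
Sum = 53 + 55 + 14 + 22 = 144
Avg velocity = 144 / 4 = 36.0 points/sprint

36.0 points/sprint


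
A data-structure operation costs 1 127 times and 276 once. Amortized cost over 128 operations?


Formula: Amortized cost = Total cost / Operations
Total cost = (127 * 1) + (1 * 276)
Total cost = 127 + 276 = 403
Amortized = 403 / 128 = 3.1484

3.1484


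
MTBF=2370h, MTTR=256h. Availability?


Availability = MTBF / (MTBF + MTTR)
Availability = 2370 / (2370 + 256)
Availability = 2370 / 2626
Availability = 90.2513%

90.2513%


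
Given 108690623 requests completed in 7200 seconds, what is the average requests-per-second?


Formula: throughput = requests / seconds
throughput = 108690623 / 7200
throughput = 15095.92 requests/second

15095.92 requests/second


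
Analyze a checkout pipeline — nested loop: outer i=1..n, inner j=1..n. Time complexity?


Reasoning: n iterations times n iterations
Complexity: O(n^2)

O(n^2)


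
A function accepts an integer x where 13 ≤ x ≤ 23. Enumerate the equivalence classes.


Valid range: [13, 23]
Class 1: x < 13 — invalid
Class 2: 13 ≤ x ≤ 23 — valid
Class 3: x > 23 — invalid
Total equivalence classes: 3

3 equivalence classes


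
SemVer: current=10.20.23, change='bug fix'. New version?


Current: 10.20.23
Change category: 'bug fix' → patch bump
SemVer rule: patch bump → increment PATCH (MAJOR and MINOR unchanged)
New: 10.20.24

10.20.24


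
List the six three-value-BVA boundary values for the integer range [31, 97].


Range: [31, 97]
Boundaries: just below min, min, min+1, max-1, max, just above max
Values: [30, 31, 32, 96, 97, 98]

[30, 31, 32, 96, 97, 98]


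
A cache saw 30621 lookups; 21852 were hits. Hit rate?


Formula: hit rate = hits / (hits + misses) * 100
hit rate = 21852 / (21852 + 8769) * 100
hit rate = 21852 / 30621 * 100
hit rate = 71.36%

71.36%


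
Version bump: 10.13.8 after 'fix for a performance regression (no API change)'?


Current: 10.13.8
Change category: 'fix for a performance regression (no API change)' → patch bump
SemVer rule: patch bump → increment PATCH (MAJOR and MINOR unchanged)
New: 10.13.9

10.13.9


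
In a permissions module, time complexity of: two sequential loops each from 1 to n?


Reasoning: sequential dominates: O(n) + O(n) = O(n)
Complexity: O(n)

O(n)


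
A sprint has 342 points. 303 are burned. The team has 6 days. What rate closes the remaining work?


Formula: Required rate = Remaining points / Days left
Remaining = 342 - 303 = 39 points
Required rate = 39 / 6 = 6.5 points/day

6.5 points/day


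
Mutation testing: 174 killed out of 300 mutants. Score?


Mutation score = killed / total * 100
Mutation score = 174 / 300 * 100
Mutation score = 58.0%

58.0%


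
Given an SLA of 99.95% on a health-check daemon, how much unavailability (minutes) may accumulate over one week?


Formula: allowed downtime = period * (100 - SLA) / 100
Period (week) = 10080 minutes
Unavailability fraction = (100 - 99.95) / 100
Allowed downtime = 10080 * (100 - 99.95) / 100
Allowed downtime = 5.04 minutes

5.04 minutes


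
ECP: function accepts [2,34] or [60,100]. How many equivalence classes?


Valid ranges: [2,34] and [60,100]
Class 1: x < 2 — invalid
Class 2: 2 ≤ x ≤ 34 — valid
Class 3: 34 < x < 60 — invalid (gap between ranges)
Class 4: 60 ≤ x ≤ 100 — valid
Class 5: x > 100 — invalid
Total equivalence classes: 5

5 equivalence classes


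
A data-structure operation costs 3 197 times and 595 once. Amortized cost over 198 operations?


Formula: Amortized cost = Total cost / Operations
Total cost = (197 * 3) + (1 * 595)
Total cost = 591 + 595 = 1186
Amortized = 1186 / 198 = 5.9899

5.9899


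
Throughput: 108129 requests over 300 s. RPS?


Formula: throughput = requests / seconds
throughput = 108129 / 300
throughput = 360.43 requests/second

360.43 requests/second


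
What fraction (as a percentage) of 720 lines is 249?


Coverage = covered / total * 100
Coverage = 249 / 720 * 100
Coverage = 34.58%

34.58%


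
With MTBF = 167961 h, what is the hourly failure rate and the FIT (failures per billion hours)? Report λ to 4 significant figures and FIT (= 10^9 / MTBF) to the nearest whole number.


Formula: λ = 1 / MTBF; FIT = λ × 1e9 = 1e9 / MTBF
λ = 1 / 167961 ≈ 5.954e-06 failures/hour
FIT = 1e9 / 167961 ≈ 5954 failures per 1e9 hours (nearest whole number)

λ = 5.954e-06 /h, FIT = 5954


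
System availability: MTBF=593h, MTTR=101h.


Availability = MTBF / (MTBF + MTTR)
Availability = 593 / (593 + 101)
Availability = 593 / 694
Availability = 85.4467%

85.4467%


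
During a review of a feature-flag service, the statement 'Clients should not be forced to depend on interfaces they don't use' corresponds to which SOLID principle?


This describes the Interface Segregation Principle (ISP)

Interface Segregation Principle (ISP)


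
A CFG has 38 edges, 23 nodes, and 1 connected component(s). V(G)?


Formula: V(G) = E - N + 2P
V(G) = 38 - 23 + 2*1
V(G) = 15 + 2
V(G) = 17

17


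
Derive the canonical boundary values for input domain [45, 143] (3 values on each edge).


Range: [45, 143]
Boundaries: just below min, min, min+1, max-1, max, just above max
Values: [44, 45, 46, 142, 143, 144]

[44, 45, 46, 142, 143, 144]


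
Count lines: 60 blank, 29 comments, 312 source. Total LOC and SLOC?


Total LOC = blank + comment + code
Total LOC = 60 + 29 + 312 = 401
SLOC (source only) = code = 312

Total LOC: 401, SLOC: 312


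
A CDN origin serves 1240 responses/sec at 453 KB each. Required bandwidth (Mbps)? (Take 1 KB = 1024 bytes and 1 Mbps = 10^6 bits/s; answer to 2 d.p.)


Formula: Mbps = payload_bytes * RPS * 8 / 1e6
Payload per request = 453 KB = 453 * 1024 = 463872 bytes
Total bytes/sec = 463872 * 1240 = 575201280
Total bits/sec = 575201280 * 8 = 4601610240
Mbps = 4601610240 / 1e6 = 4601.61

4601.61 Mbps


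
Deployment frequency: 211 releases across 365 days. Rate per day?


Formula: deployments per day = releases / days
= 211 / 365
= 0.578 deploys/day
(equivalently, 4.05 deploys/week)

0.578 deploys/day


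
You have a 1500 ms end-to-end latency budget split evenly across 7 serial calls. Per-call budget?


Formula: per_stage = total_budget / stages
per_stage = 1500 / 7
per_stage = 214.29 ms

214.29 ms


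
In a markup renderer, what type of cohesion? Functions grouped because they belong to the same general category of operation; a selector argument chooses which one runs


Reasoning: Grouped by category of activity, not by data or sequence
Type: Logical cohesion

Logical cohesion


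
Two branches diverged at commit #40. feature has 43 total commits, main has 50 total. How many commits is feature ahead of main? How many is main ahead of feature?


Common ancestor: commit #40
feature commits after divergence: 43 - 40 = 3
main commits after divergence: 50 - 40 = 10
feature is 3 commits ahead of main
main is 10 commits ahead of feature

feature ahead: 3, main ahead: 10


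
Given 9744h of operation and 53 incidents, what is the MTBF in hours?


Formula: MTBF = Total operating time / Number of failures
MTBF = 9744 / 53
MTBF = 183.85 hours

183.85 hours


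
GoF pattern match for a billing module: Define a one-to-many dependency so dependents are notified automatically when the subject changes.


This matches the Observer pattern

Observer


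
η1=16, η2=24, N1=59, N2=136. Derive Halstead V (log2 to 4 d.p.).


Formula: V = N * log2(η), where N = N1 + N2 and η = η1 + η2
η = 16 + 24 = 40
N = 59 + 136 = 195
log2(40) ≈ 5.3219
V = 195 * 5.3219 = 1037.77

1037.77


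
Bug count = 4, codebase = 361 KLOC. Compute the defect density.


Defect density = defects / KLOC
Defect density = 4 / 361
Defect density = 0.011 defects/KLOC

0.011 defects/KLOC


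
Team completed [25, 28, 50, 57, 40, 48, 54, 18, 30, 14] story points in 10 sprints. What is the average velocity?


Formula: Avg velocity = Total points / Number of sprints
Points: [25, 28, 50, 57, 40, 48, 54, 18, 30, 14]
Sum = 25 + 28 + 50 + 57 + 40 + 48 + 54 + 18 + 30 + 14 = 364
Avg velocity = 364 / 10 = 36.4 points/sprint

36.4 points/sprint


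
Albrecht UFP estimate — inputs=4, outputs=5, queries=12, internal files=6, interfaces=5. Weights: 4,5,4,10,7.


UFP = EI*4 + EO*5 + EQ*4 + ILF*10 + EIF*7
UFP = 4*4 + 5*5 + 12*4 + 6*10 + 5*7
UFP = 16 + 25 + 48 + 60 + 35
UFP = 184

184


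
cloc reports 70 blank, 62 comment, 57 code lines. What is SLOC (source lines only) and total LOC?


Total LOC = blank + comment + code
Total LOC = 70 + 62 + 57 = 189
SLOC (source only) = code = 57

Total LOC: 189, SLOC: 57


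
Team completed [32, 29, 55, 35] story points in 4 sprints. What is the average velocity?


Formula: Avg velocity = Total points / Number of sprints
Points: [32, 29, 55, 35]
Sum = 32 + 29 + 55 + 35 = 151
Avg velocity = 151 / 4 = 37.75 points/sprint

37.75 points/sprint


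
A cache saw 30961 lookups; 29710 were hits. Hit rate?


Formula: hit rate = hits / (hits + misses) * 100
hit rate = 29710 / (29710 + 1251) * 100
hit rate = 29710 / 30961 * 100
hit rate = 95.96%

95.96%


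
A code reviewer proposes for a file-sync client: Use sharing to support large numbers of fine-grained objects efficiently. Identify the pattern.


This matches the Flyweight pattern

Flyweight


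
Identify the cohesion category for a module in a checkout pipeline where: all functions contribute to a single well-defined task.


Reasoning: Best: single purpose
Type: Functional cohesion

Functional cohesion


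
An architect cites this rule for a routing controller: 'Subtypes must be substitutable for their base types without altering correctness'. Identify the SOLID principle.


This describes the Liskov Substitution Principle (LSP)

Liskov Substitution Principle (LSP)


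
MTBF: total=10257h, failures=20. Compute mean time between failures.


Formula: MTBF = Total operating time / Number of failures
MTBF = 10257 / 20
MTBF = 512.85 hours

512.85 hours


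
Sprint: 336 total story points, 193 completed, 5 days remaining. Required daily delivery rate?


Formula: Required rate = Remaining points / Days left
Remaining = 336 - 193 = 143 points
Required rate = 143 / 5 = 28.6 points/day

28.6 points/day


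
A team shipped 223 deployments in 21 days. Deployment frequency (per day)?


Formula: deployments per day = releases / days
= 223 / 21
= 10.619 deploys/day
(equivalently, 74.33 deploys/week)

10.619 deploys/day


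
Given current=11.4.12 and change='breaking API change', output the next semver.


Current: 11.4.12
Change category: 'breaking API change' → major bump
SemVer rule: major bump → increment MAJOR, reset MINOR and PATCH to 0
New: 12.0.0

12.0.0


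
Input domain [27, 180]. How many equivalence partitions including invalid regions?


Valid range: [27, 180]
Class 1: x < 27 — invalid
Class 2: 27 ≤ x ≤ 180 — valid
Class 3: x > 180 — invalid
Total equivalence classes: 3

3 equivalence classes


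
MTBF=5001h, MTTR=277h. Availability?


Availability = MTBF / (MTBF + MTTR)
Availability = 5001 / (5001 + 277)
Availability = 5001 / 5278
Availability = 94.7518%

94.7518%


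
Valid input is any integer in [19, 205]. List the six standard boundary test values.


Range: [19, 205]
Boundaries: just below min, min, min+1, max-1, max, just above max
Values: [18, 19, 20, 204, 205, 206]

[18, 19, 20, 204, 205, 206]


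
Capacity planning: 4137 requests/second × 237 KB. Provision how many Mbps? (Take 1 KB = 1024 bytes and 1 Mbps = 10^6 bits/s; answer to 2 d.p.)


Formula: Mbps = payload_bytes * RPS * 8 / 1e6
Payload per request = 237 KB = 237 * 1024 = 242688 bytes
Total bytes/sec = 242688 * 4137 = 1004000256
Total bits/sec = 1004000256 * 8 = 8032002048
Mbps = 8032002048 / 1e6 = 8032.0

8032.0 Mbps


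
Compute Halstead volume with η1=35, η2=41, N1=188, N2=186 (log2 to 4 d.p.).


Formula: V = N * log2(η), where N = N1 + N2 and η = η1 + η2
η = 35 + 41 = 76
N = 188 + 186 = 374
log2(76) ≈ 6.2479
V = 374 * 6.2479 = 2336.71

2336.71


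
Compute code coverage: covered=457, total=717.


Coverage = covered / total * 100
Coverage = 457 / 717 * 100
Coverage = 63.74%

63.74%


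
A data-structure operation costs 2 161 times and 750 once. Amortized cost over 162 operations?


Formula: Amortized cost = Total cost / Operations
Total cost = (161 * 2) + (1 * 750)
Total cost = 322 + 750 = 1072
Amortized = 1072 / 162 = 6.6173

6.6173


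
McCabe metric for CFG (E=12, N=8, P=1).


Formula: V(G) = E - N + 2P
V(G) = 12 - 8 + 2*1
V(G) = 4 + 2
V(G) = 6

6


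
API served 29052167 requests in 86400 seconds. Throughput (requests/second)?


Formula: throughput = requests / seconds
throughput = 29052167 / 86400
throughput = 336.25 requests/second

336.25 requests/second


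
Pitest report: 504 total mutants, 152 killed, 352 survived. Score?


Mutation score = killed / total * 100
Mutation score = 152 / 504 * 100
Mutation score = 30.16%

30.16%


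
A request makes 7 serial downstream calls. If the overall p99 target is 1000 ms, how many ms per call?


Formula: per_stage = total_budget / stages
per_stage = 1000 / 7
per_stage = 142.86 ms

142.86 ms


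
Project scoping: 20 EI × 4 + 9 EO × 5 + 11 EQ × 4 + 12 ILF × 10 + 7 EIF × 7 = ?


UFP = EI*4 + EO*5 + EQ*4 + ILF*10 + EIF*7
UFP = 20*4 + 9*5 + 11*4 + 12*10 + 7*7
UFP = 80 + 45 + 44 + 120 + 49
UFP = 338

338


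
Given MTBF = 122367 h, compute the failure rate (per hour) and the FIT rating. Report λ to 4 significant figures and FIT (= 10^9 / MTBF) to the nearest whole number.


Formula: λ = 1 / MTBF; FIT = λ × 1e9 = 1e9 / MTBF
λ = 1 / 122367 ≈ 8.172e-06 failures/hour
FIT = 1e9 / 122367 ≈ 8172 failures per 1e9 hours (nearest whole number)

λ = 8.172e-06 /h, FIT = 8172


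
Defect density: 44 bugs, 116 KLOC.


Defect density = defects / KLOC
Defect density = 44 / 116
Defect density = 0.379 defects/KLOC

0.379 defects/KLOC


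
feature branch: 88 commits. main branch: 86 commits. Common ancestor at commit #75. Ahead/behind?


Common ancestor: commit #75
feature commits after divergence: 88 - 75 = 13
main commits after divergence: 86 - 75 = 11
feature is 13 commits ahead of main
main is 11 commits ahead of feature

feature ahead: 13, main ahead: 11


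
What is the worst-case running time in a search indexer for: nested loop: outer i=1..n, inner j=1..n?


Reasoning: n iterations times n iterations
Complexity: O(n^2)

O(n^2)


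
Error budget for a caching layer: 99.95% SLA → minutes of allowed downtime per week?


Formula: allowed downtime = period * (100 - SLA) / 100
Period (week) = 10080 minutes
Unavailability fraction = (100 - 99.95) / 100
Allowed downtime = 10080 * (100 - 99.95) / 100
Allowed downtime = 5.04 minutes

5.04 minutes


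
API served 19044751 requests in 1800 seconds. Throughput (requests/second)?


Formula: throughput = requests / seconds
throughput = 19044751 / 1800
throughput = 10580.42 requests/second

10580.42 requests/second


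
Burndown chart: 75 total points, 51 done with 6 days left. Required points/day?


Formula: Required rate = Remaining points / Days left
Remaining = 75 - 51 = 24 points
Required rate = 24 / 6 = 4.0 points/day

4.0 points/day


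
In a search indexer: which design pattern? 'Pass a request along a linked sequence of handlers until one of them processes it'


This matches the Chain of Responsibility pattern

Chain of Responsibility


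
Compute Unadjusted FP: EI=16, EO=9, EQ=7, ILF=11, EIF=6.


UFP = EI*4 + EO*5 + EQ*4 + ILF*10 + EIF*7
UFP = 16*4 + 9*5 + 7*4 + 11*10 + 6*7
UFP = 64 + 45 + 28 + 110 + 42
UFP = 289

289


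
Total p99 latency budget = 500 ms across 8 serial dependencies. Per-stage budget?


Formula: per_stage = total_budget / stages
per_stage = 500 / 8
per_stage = 62.5 ms

62.5 ms


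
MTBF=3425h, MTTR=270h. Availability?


Availability = MTBF / (MTBF + MTTR)
Availability = 3425 / (3425 + 270)
Availability = 3425 / 3695
Availability = 92.6928%

92.6928%


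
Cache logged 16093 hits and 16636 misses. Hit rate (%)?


Formula: hit rate = hits / (hits + misses) * 100
hit rate = 16093 / (16093 + 16636) * 100
hit rate = 16093 / 32729 * 100
hit rate = 49.17%

49.17%


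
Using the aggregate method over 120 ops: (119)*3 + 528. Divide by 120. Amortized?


Formula: Amortized cost = Total cost / Operations
Total cost = (119 * 3) + (1 * 528)
Total cost = 357 + 528 = 885
Amortized = 885 / 120 = 7.375

7.375


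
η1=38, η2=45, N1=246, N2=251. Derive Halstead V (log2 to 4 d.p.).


Formula: V = N * log2(η), where N = N1 + N2 and η = η1 + η2
η = 38 + 45 = 83
N = 246 + 251 = 497
log2(83) ≈ 6.3750
V = 497 * 6.3750 = 3168.38

3168.38


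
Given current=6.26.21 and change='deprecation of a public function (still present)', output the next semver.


Current: 6.26.21
Change category: 'deprecation of a public function (still present)' → minor bump
SemVer rule: minor bump → increment MINOR, reset PATCH to 0 (MAJOR unchanged)
New: 6.27.0

6.27.0


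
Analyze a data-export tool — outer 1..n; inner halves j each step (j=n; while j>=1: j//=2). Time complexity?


Reasoning: n times log n
Complexity: O(n log n)

O(n log n)


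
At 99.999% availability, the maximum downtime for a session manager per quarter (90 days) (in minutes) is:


Formula: allowed downtime = period * (100 - SLA) / 100
Period (quarter (90 days)) = 129600 minutes
Unavailability fraction = (100 - 99.999) / 100
Allowed downtime = 129600 * (100 - 99.999) / 100
Allowed downtime = 1.296 minutes

1.296 minutes


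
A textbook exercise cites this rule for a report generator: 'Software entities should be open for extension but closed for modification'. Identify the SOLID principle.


This describes the Open/Closed Principle (OCP)

Open/Closed Principle (OCP)


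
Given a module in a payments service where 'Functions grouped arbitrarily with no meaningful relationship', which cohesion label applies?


Reasoning: Worst: random grouping
Type: Coincidental cohesion

Coincidental cohesion


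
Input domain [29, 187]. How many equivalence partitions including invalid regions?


Valid range: [29, 187]
Class 1: x < 29 — invalid
Class 2: 29 ≤ x ≤ 187 — valid
Class 3: x > 187 — invalid
Total equivalence classes: 3

3 equivalence classes


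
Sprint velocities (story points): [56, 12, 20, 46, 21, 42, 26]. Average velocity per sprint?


Formula: Avg velocity = Total points / Number of sprints
Points: [56, 12, 20, 46, 21, 42, 26]
Sum = 56 + 12 + 20 + 46 + 21 + 42 + 26 = 223
Avg velocity = 223 / 7 = 31.86 points/sprint

31.86 points/sprint


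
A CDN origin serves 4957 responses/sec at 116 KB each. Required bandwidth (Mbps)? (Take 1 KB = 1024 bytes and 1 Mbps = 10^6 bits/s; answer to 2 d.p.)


Formula: Mbps = payload_bytes * RPS * 8 / 1e6
Payload per request = 116 KB = 116 * 1024 = 118784 bytes
Total bytes/sec = 118784 * 4957 = 588812288
Total bits/sec = 588812288 * 8 = 4710498304
Mbps = 4710498304 / 1e6 = 4710.5

4710.5 Mbps


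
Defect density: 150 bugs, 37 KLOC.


Defect density = defects / KLOC
Defect density = 150 / 37
Defect density = 4.054 defects/KLOC

4.054 defects/KLOC


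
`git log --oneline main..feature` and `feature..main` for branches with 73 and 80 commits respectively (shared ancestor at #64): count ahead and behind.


Common ancestor: commit #64
feature commits after divergence: 73 - 64 = 9
main commits after divergence: 80 - 64 = 16
feature is 9 commits ahead of main
main is 16 commits ahead of feature

feature ahead: 9, main ahead: 16


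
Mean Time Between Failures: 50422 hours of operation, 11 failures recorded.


Formula: MTBF = Total operating time / Number of failures
MTBF = 50422 / 11
MTBF = 4583.82 hours

4583.82 hours


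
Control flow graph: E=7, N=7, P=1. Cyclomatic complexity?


Formula: V(G) = E - N + 2P
V(G) = 7 - 7 + 2*1
V(G) = 0 + 2
V(G) = 2

2


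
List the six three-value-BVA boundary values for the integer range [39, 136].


Range: [39, 136]
Boundaries: just below min, min, min+1, max-1, max, just above max
Values: [38, 39, 40, 135, 136, 137]

[38, 39, 40, 135, 136, 137]


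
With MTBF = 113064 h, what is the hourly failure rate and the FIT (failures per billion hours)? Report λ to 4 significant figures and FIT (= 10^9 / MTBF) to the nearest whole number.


Formula: λ = 1 / MTBF; FIT = λ × 1e9 = 1e9 / MTBF
λ = 1 / 113064 ≈ 8.845e-06 failures/hour
FIT = 1e9 / 113064 ≈ 8845 failures per 1e9 hours (nearest whole number)

λ = 8.845e-06 /h, FIT = 8845


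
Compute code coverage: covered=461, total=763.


Coverage = covered / total * 100
Coverage = 461 / 763 * 100
Coverage = 60.42%

60.42%


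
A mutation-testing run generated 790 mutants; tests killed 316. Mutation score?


Mutation score = killed / total * 100
Mutation score = 316 / 790 * 100
Mutation score = 40.0%

40.0%


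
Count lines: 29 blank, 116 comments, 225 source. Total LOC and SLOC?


Total LOC = blank + comment + code
Total LOC = 29 + 116 + 225 = 370
SLOC (source only) = code = 225

Total LOC: 370, SLOC: 225


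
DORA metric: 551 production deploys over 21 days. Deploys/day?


Formula: deployments per day = releases / days
= 551 / 21
= 26.238 deploys/day
(equivalently, 183.67 deploys/week)

26.238 deploys/day


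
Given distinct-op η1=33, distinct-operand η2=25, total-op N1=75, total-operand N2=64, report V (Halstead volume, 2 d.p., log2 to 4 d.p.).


Formula: V = N * log2(η), where N = N1 + N2 and η = η1 + η2
η = 33 + 25 = 58
N = 75 + 64 = 139
log2(58) ≈ 5.8580
V = 139 * 5.8580 = 814.26

814.26


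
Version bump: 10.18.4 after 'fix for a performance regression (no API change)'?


Current: 10.18.4
Change category: 'fix for a performance regression (no API change)' → patch bump
SemVer rule: patch bump → increment PATCH (MAJOR and MINOR unchanged)
New: 10.18.5

10.18.5


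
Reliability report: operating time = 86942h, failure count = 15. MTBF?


Formula: MTBF = Total operating time / Number of failures
MTBF = 86942 / 15
MTBF = 5796.13 hours

5796.13 hours


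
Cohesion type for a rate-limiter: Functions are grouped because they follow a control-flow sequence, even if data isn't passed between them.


Reasoning: Grouped by order of execution within a routine, not by data flow
Type: Procedural cohesion

Procedural cohesion


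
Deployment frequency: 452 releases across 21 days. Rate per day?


Formula: deployments per day = releases / days
= 452 / 21
= 21.524 deploys/day
(equivalently, 150.67 deploys/week)

21.524 deploys/day


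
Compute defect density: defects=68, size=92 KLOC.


Defect density = defects / KLOC
Defect density = 68 / 92
Defect density = 0.739 defects/KLOC

0.739 defects/KLOC


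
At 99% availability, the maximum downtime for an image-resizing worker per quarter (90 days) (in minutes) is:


Formula: allowed downtime = period * (100 - SLA) / 100
Period (quarter (90 days)) = 129600 minutes
Unavailability fraction = (100 - 99.0) / 100
Allowed downtime = 129600 * (100 - 99.0) / 100
Allowed downtime = 1296.0 minutes

1296.0 minutes


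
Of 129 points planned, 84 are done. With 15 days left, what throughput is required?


Formula: Required rate = Remaining points / Days left
Remaining = 129 - 84 = 45 points
Required rate = 45 / 15 = 3.0 points/day

3.0 points/day


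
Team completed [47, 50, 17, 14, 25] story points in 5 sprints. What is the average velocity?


Formula: Avg velocity = Total points / Number of sprints
Points: [47, 50, 17, 14, 25]
Sum = 47 + 50 + 17 + 14 + 25 = 153
Avg velocity = 153 / 5 = 30.6 points/sprint

30.6 points/sprint


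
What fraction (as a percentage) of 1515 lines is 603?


Coverage = covered / total * 100
Coverage = 603 / 1515 * 100
Coverage = 39.8%

39.8%


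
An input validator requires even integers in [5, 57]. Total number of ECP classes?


Constraint: even integers in [5, 57]
Class 1: x < 5 — out-of-range invalid
Class 2: x in [5,57] but odd — wrong type invalid
Class 3: x in [5,57] and even — valid
Class 4: x > 57 — out-of-range invalid
Total equivalence classes: 4

4 equivalence classes


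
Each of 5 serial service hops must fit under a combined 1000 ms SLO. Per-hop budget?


Formula: per_stage = total_budget / stages
per_stage = 1000 / 5
per_stage = 200.0 ms

200.0 ms


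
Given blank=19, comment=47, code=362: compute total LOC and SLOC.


Total LOC = blank + comment + code
Total LOC = 19 + 47 + 362 = 428
SLOC (source only) = code = 362

Total LOC: 428, SLOC: 362


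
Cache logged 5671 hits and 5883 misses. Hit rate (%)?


Formula: hit rate = hits / (hits + misses) * 100
hit rate = 5671 / (5671 + 5883) * 100
hit rate = 5671 / 11554 * 100
hit rate = 49.08%

49.08%


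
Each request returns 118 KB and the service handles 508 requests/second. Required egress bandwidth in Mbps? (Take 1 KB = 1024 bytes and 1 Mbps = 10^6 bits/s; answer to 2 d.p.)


Formula: Mbps = payload_bytes * RPS * 8 / 1e6
Payload per request = 118 KB = 118 * 1024 = 120832 bytes
Total bytes/sec = 120832 * 508 = 61382656
Total bits/sec = 61382656 * 8 = 491061248
Mbps = 491061248 / 1e6 = 491.06

491.06 Mbps


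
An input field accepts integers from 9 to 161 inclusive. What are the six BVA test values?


Range: [9, 161]
Boundaries: just below min, min, min+1, max-1, max, just above max
Values: [8, 9, 10, 160, 161, 162]

[8, 9, 10, 160, 161, 162]
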